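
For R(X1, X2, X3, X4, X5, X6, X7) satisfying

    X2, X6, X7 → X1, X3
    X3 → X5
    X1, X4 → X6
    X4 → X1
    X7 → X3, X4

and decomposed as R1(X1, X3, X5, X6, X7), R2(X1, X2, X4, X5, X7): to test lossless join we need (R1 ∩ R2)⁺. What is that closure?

X1, X3, X4, X5, X6, X7

R1 ∩ R2 = {X1, X5, X7}.
X7 → X3, X4 applies, adding X3, X4
X1, X4 → X6 applies, adding X6
Closure: {X1, X3, X4, X5, X6, X7}.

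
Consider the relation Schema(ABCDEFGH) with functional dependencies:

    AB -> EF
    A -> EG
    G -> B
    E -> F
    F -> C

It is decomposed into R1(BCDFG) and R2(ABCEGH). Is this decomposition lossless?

No

Common attributes: R1 ∩ R2 = {BCG}.
No dependency enlarges {BCG}, so (BCG)⁺ = {BCG}.
The closure contains neither all of R1 = {BCDFG} nor all of R2 = {ABCEGH}, so the common attributes are not a superkey of either fragment. The join is lossy.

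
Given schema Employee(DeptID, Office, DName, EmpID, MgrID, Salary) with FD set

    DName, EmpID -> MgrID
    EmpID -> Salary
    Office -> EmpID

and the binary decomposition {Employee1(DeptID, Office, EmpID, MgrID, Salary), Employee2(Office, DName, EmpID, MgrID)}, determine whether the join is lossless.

Common attributes: Employee1 ∩ Employee2 = {Office, EmpID, MgrID}.
Closure of {Office, EmpID, MgrID}: EmpID → Salary applies, adding Salary. So (Office, EmpID, MgrID)⁺ = {Office, EmpID, MgrID, Salary}.
The closure contains neither all of Employee1 = {DeptID, Office, EmpID, MgrID, Salary} nor all of Employee2 = {Office, DName, EmpID, MgrID}, so the common attributes are not a superkey of either fragment. The join is lossy.

No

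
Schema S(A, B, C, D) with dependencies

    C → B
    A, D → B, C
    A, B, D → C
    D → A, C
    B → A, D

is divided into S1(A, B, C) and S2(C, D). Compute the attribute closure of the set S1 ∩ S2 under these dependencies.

S1 ∩ S2 = {C}.
C → B applies, adding B
B → A, D applies, adding A, D
Closure: {A, B, C, D}.

A, B, C, D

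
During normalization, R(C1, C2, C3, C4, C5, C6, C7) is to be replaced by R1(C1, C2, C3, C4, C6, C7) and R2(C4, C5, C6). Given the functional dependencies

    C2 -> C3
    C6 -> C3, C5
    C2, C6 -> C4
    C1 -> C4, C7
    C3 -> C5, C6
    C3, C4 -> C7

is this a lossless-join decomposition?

Yes

Common attributes: R1 ∩ R2 = {C4, C6}.
Closure of {C4, C6}: C6 → C3, C5 applies, adding C3, C5; C3, C4 → C7 applies, adding C7. So (C4, C6)⁺ = {C3, C4, C5, C6, C7}.
This closure contains every attribute of R2, so R1 ∩ R2 → R2. The join is lossless.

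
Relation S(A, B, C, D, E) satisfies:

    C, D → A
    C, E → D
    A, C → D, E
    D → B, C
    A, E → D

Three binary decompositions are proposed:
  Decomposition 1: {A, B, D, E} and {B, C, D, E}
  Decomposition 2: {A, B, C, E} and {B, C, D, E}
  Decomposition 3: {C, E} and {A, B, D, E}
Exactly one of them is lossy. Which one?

Decomposition 1: common = {B, D, E}, closure = {A, B, C, D, E} → lossless.
Decomposition 2: common = {B, C, E}, closure = {A, B, C, D, E} → lossless.
Decomposition 3: common = {E}, closure = {E} → lossy.

Decomposition 3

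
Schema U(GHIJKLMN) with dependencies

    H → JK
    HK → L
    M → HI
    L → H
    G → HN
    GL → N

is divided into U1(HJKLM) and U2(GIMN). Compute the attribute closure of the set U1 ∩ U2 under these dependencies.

U1 ∩ U2 = {M}.
M → HI applies, adding HI
H → JK applies, adding JK
HK → L applies, adding L
Closure: {HIJKLM}.

HIJKLM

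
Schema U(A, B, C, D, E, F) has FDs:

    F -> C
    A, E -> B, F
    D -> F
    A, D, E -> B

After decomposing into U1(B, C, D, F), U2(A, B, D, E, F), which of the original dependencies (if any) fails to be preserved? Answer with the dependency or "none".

F → C lies within U1.
A, E → B, F lies within U2.
D → F lies within U1.
A, D, E → B lies within U2.
Every dependency is enforceable on the fragments, so the decomposition is dependency-preserving.

none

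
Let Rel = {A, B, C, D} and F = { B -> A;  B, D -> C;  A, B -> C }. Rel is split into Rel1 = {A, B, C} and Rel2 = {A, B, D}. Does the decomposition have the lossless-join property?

Yes

Common attributes: Rel1 ∩ Rel2 = {A, B}.
Closure of {A, B}: A, B → C applies, adding C. So (A, B)⁺ = {A, B, C}.
This closure contains every attribute of Rel1, so Rel1 ∩ Rel2 → Rel1. The join is lossless.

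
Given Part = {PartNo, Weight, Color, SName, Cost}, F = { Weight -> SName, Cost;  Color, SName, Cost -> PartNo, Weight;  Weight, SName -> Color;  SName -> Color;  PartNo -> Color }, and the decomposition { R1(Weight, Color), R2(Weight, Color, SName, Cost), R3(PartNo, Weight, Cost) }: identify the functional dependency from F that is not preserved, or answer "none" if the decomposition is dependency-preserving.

Check PartNo → Color: no single fragment contains all of {PartNo, Color}, and the restricted closure of {PartNo} across the fragments never reaches {Color}.
Weight → SName, Cost is preserved.
Color, SName, Cost → PartNo, Weight is preserved.
Weight, SName → Color is preserved.
SName → Color is preserved.

PartNo -> Color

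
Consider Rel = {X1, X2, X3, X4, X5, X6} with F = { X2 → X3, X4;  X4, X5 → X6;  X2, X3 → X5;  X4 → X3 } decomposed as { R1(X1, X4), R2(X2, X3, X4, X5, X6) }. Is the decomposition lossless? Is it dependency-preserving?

Lossless test: (X4)⁺ = {X3, X4}, which is a superkey of neither fragment — lossy.
Dependency preservation: every FD's attributes lie within a single fragment, so each can be enforced locally — preserved.

lossy but dependency-preserving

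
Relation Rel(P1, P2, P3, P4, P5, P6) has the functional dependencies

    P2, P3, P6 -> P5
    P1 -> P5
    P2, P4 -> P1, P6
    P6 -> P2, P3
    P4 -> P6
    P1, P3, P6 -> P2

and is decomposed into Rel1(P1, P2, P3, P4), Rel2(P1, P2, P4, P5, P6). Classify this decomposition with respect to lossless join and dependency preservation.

lossless but not dependency-preserving

Lossless test: (P1, P2, P4)⁺ = {P1, P2, P3, P4, P5, P6}, which contains all of one fragment — lossless.
Dependency preservation: the restricted closure of {P6} across the fragments never reaches {P2, P3}, so P6 → P2, P3 cannot be enforced without a join — not preserved.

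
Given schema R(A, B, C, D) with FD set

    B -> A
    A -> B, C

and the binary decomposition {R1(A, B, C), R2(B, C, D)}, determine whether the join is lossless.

Common attributes: R1 ∩ R2 = {B, C}.
Closure of {B, C}: B → A applies, adding A. So (B, C)⁺ = {A, B, C}.
This closure contains every attribute of R1, so R1 ∩ R2 → R1. The join is lossless.

Yes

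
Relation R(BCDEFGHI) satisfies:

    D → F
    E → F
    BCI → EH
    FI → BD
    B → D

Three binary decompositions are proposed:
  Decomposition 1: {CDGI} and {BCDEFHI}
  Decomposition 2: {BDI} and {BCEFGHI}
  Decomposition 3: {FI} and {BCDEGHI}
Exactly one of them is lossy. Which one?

Decomposition 3

Decomposition 1: common = {CDI}, closure = {BCDEFHI} → lossless.
Decomposition 2: common = {BI}, closure = {BDFI} → lossless.
Decomposition 3: common = {I}, closure = {I} → lossy.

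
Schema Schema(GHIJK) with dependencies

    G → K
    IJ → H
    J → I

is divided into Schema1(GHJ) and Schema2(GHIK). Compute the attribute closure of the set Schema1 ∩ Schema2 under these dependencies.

GHK

Schema1 ∩ Schema2 = {GH}.
G → K applies, adding K
Closure: {GHK}.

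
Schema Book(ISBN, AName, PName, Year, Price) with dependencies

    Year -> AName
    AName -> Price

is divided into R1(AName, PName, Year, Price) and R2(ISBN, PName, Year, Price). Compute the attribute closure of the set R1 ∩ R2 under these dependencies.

AName, PName, Year, Price

R1 ∩ R2 = {PName, Year, Price}.
Year → AName applies, adding AName
Closure: {AName, PName, Year, Price}.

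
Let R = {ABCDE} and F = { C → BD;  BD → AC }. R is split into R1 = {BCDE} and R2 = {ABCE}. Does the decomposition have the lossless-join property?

Common attributes: R1 ∩ R2 = {BCE}.
Closure of {BCE}: C → BD applies, adding D; BD → AC applies, adding A. So (BCE)⁺ = {ABCDE}.
This closure contains every attribute of R1, so R1 ∩ R2 → R1. The join is lossless.

Yes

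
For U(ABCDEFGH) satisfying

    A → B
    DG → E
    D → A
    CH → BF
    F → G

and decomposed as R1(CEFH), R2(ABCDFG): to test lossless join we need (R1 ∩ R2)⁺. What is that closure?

R1 ∩ R2 = {CF}.
F → G applies, adding G
Closure: {CFG}.

CFG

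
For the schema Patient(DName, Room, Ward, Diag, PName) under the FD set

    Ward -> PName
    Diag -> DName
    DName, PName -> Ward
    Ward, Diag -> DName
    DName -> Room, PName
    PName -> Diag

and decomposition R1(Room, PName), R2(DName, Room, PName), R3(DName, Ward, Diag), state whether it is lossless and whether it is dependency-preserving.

Lossless test (chase): Rows 2 and 3 agree on DName; apply DName→Room, PName and equate their Room, PName entries. Rows 1 and 2 agree on PName; apply PName→Diag and equate their Diag entries. Rows 1 and 3 agree on PName; apply PName→Diag and equate their Diag entries. Rows 1 and 2 agree on Diag; apply Diag→DName and equate their DName entries. Rows 1 and 2 agree on DName, PName; apply DName, PName→Ward and equate their Ward entries. Rows 1 and 3 agree on DName, PName; apply DName, PName→Ward and equate their Ward entries. Row 1 is now all distinguished symbols — the join is lossless.
Dependency preservation: Ward → PName; DName, PName → Ward; PName → Diag are not contained in any single fragment, but the restricted closure of each left-hand side across the fragments still reaches the right-hand side; the remaining FDs each lie inside some fragment. All dependencies are preserved.

lossless and dependency-preserving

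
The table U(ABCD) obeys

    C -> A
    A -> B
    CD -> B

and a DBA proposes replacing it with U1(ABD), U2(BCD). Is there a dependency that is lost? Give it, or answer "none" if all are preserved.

C -> A

Check C → A: no single fragment contains all of {AC}, and the restricted closure of {C} across the fragments never reaches {A}.
A → B is preserved.
CD → B is preserved.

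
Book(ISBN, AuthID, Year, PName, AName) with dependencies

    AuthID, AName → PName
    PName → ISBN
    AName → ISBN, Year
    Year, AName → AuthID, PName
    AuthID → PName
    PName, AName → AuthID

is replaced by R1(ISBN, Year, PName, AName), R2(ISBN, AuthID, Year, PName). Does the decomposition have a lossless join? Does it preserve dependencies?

lossy and not dependency-preserving

Lossless test: (ISBN, Year, PName)⁺ = {ISBN, Year, PName}, which is a superkey of neither fragment — lossy.
Dependency preservation: the restricted closure of {Year, AName} across the fragments never reaches {AuthID, PName}, so Year, AName → AuthID, PName cannot be enforced without a join — not preserved.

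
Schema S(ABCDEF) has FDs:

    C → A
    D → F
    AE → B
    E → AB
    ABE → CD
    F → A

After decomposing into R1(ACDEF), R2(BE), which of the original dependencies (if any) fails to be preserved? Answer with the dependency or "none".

C → A lies within R1.
D → F lies within R1.
AE → B: restricted closure across fragments reaches B.
E → AB: restricted closure across fragments reaches AB.
ABE → CD: restricted closure across fragments reaches CD.
F → A lies within R1.
Every dependency is enforceable on the fragments, so the decomposition is dependency-preserving.

none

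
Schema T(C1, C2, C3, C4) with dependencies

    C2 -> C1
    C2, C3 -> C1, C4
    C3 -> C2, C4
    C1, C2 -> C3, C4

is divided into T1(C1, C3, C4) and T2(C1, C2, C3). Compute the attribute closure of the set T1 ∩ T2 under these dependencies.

T1 ∩ T2 = {C1, C3}.
C3 → C2, C4 applies, adding C2, C4
Closure: {C1, C2, C3, C4}.

C1, C2, C3, C4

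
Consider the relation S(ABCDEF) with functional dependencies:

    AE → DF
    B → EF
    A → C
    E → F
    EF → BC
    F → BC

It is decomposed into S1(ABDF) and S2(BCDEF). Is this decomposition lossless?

Common attributes: S1 ∩ S2 = {BDF}.
Closure of {BDF}: B → EF applies, adding E; EF → BC applies, adding C. So (BDF)⁺ = {BCDEF}.
This closure contains every attribute of S2, so S1 ∩ S2 → S2. The join is lossless.

Yes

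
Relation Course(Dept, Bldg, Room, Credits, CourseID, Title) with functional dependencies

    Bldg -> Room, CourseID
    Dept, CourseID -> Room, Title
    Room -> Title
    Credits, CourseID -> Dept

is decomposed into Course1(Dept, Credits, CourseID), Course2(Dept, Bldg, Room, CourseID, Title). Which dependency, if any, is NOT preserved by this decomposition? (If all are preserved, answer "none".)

Bldg → Room, CourseID lies within Course2.
Dept, CourseID → Room, Title lies within Course2.
Room → Title lies within Course2.
Credits, CourseID → Dept lies within Course1.
Every dependency is enforceable on the fragments, so the decomposition is dependency-preserving.

none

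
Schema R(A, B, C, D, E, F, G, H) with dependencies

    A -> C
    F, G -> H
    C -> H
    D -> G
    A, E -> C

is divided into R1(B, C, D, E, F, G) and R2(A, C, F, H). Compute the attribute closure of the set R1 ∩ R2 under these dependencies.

R1 ∩ R2 = {C, F}.
C → H applies, adding H
Closure: {C, F, H}.

C, F, H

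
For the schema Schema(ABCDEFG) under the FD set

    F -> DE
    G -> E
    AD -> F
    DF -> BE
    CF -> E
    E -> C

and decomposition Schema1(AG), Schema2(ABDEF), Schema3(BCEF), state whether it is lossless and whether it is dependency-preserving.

lossy and not dependency-preserving

Lossless test (chase): Rows 2 and 3 agree on F; apply F→DE and equate their DE entries. Rows 2 and 3 agree on E; apply E→C and equate their C entries. No row becomes fully distinguished — the join is lossy.
Dependency preservation: the restricted closure of {G} across the fragments never reaches {E}, so G → E cannot be enforced without a join — not preserved.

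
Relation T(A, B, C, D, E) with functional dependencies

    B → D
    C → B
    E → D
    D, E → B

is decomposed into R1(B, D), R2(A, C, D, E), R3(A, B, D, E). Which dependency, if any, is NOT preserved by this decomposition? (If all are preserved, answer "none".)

Check C → B: no single fragment contains all of {B, C}, and the restricted closure of {C} across the fragments never reaches {B}.
B → D is preserved.
E → D is preserved.
D, E → B is preserved.

C → B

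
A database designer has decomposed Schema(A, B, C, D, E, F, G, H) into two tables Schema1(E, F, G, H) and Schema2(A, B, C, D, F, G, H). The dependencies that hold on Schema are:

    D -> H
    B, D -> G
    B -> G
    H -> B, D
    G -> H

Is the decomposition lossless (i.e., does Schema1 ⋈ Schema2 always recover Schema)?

Common attributes: Schema1 ∩ Schema2 = {F, G, H}.
Closure of {F, G, H}: H → B, D applies, adding B, D. So (F, G, H)⁺ = {B, D, F, G, H}.
The closure contains neither all of Schema1 = {E, F, G, H} nor all of Schema2 = {A, B, C, D, F, G, H}, so the common attributes are not a superkey of either fragment. The join is lossy.

No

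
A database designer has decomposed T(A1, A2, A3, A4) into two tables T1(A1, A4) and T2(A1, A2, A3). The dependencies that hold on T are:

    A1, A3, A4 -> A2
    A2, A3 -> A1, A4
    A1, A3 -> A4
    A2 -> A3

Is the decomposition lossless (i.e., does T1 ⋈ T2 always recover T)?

No

Common attributes: T1 ∩ T2 = {A1}.
No dependency enlarges {A1}, so (A1)⁺ = {A1}.
The closure contains neither all of T1 = {A1, A4} nor all of T2 = {A1, A2, A3}, so the common attributes are not a superkey of either fragment. The join is lossy.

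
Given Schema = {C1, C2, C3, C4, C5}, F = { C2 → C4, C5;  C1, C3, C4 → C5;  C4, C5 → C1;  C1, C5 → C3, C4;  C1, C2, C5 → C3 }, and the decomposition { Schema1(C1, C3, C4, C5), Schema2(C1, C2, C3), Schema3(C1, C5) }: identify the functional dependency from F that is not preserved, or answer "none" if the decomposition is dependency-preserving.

C2 → C4, C5

Check C2 → C4, C5: no single fragment contains all of {C2, C4, C5}, and the restricted closure of {C2} across the fragments never reaches {C4, C5}.
C1, C3, C4 → C5 is preserved.
C4, C5 → C1 is preserved.
C1, C5 → C3, C4 is preserved.
C1, C2, C5 → C3 is preserved.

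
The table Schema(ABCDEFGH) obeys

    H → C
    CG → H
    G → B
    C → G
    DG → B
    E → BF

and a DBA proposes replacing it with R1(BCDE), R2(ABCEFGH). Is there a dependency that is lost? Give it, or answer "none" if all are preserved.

H → C lies within R2.
CG → H lies within R2.
G → B lies within R2.
C → G lies within R2.
DG → B: restricted closure across fragments reaches B.
E → BF lies within R2.
Every dependency is enforceable on the fragments, so the decomposition is dependency-preserving.

none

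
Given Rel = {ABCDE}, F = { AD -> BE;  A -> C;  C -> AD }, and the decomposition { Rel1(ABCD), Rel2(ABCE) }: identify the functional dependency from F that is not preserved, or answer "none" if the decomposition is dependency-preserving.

AD → BE: restricted closure across fragments reaches BE.
A → C lies within Rel1.
C → AD lies within Rel1.
Every dependency is enforceable on the fragments, so the decomposition is dependency-preserving.

none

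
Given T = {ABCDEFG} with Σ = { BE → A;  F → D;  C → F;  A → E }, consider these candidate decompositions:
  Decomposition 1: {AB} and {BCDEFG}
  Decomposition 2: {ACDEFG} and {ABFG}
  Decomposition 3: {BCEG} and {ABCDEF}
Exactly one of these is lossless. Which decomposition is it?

Decomposition 1: common = {B}, closure = {B} → lossy.
Decomposition 2: common = {AFG}, closure = {ADEFG} → lossy.
Decomposition 3: common = {BCE}, closure = {ABCDEF} → lossless.

Decomposition 3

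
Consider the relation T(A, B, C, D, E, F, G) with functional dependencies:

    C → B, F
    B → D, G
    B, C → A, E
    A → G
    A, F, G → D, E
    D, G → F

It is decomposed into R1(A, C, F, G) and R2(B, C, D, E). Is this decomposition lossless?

Yes

Common attributes: R1 ∩ R2 = {C}.
Closure of {C}: C → B, F applies, adding B, F; B → D, G applies, adding D, G; B, C → A, E applies, adding A, E. So (C)⁺ = {A, B, C, D, E, F, G}.
This closure contains every attribute of R1, so R1 ∩ R2 → R1. The join is lossless.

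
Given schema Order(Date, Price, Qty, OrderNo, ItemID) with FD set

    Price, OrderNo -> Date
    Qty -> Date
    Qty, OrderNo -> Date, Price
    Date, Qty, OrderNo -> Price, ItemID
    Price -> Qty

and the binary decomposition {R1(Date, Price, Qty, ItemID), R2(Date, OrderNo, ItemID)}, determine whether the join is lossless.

Common attributes: R1 ∩ R2 = {Date, ItemID}.
No dependency enlarges {Date, ItemID}, so (Date, ItemID)⁺ = {Date, ItemID}.
The closure contains neither all of R1 = {Date, Price, Qty, ItemID} nor all of R2 = {Date, OrderNo, ItemID}, so the common attributes are not a superkey of either fragment. The join is lossy.

No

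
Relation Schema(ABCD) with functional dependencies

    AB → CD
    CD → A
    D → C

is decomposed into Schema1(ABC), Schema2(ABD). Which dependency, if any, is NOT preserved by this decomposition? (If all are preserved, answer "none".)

Check D → C: no single fragment contains all of {CD}, and the restricted closure of {D} across the fragments never reaches {C}.
AB → CD is preserved.
CD → A is preserved.

D → C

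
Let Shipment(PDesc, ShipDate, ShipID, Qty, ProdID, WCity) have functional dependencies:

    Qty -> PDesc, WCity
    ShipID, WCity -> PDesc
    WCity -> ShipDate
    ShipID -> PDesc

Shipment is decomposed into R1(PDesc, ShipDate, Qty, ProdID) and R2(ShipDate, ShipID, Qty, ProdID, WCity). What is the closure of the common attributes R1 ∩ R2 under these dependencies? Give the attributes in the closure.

PDesc, ShipDate, Qty, ProdID, WCity

R1 ∩ R2 = {ShipDate, Qty, ProdID}.
Qty → PDesc, WCity applies, adding PDesc, WCity
Closure: {PDesc, ShipDate, Qty, ProdID, WCity}.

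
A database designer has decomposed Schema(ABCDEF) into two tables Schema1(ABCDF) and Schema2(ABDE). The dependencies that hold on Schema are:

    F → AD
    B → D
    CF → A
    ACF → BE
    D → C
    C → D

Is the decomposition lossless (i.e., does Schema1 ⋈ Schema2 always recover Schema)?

No

Common attributes: Schema1 ∩ Schema2 = {ABD}.
Closure of {ABD}: D → C applies, adding C. So (ABD)⁺ = {ABCD}.
The closure contains neither all of Schema1 = {ABCDF} nor all of Schema2 = {ABDE}, so the common attributes are not a superkey of either fragment. The join is lossy.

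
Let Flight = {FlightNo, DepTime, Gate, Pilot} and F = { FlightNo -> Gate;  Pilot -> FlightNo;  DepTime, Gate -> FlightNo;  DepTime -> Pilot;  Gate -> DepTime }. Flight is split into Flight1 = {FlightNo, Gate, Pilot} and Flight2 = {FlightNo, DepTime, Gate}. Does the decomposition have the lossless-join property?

Common attributes: Flight1 ∩ Flight2 = {FlightNo, Gate}.
Closure of {FlightNo, Gate}: Gate → DepTime applies, adding DepTime; DepTime → Pilot applies, adding Pilot. So (FlightNo, Gate)⁺ = {FlightNo, DepTime, Gate, Pilot}.
This closure contains every attribute of Flight1, so Flight1 ∩ Flight2 → Flight1. The join is lossless.

Yes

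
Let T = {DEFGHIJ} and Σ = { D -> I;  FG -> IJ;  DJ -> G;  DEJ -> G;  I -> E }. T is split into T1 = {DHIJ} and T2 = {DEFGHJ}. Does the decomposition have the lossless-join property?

Common attributes: T1 ∩ T2 = {DHJ}.
Closure of {DHJ}: D → I applies, adding I; DJ → G applies, adding G; I → E applies, adding E. So (DHJ)⁺ = {DEGHIJ}.
This closure contains every attribute of T1, so T1 ∩ T2 → T1. The join is lossless.

Yes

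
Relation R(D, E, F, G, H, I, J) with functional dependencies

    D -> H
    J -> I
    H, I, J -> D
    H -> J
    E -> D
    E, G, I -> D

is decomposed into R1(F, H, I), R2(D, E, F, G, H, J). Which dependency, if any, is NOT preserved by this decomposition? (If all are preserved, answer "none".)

J -> I

Check J → I: no single fragment contains all of {I, J}, and the restricted closure of {J} across the fragments never reaches {I}.
D → H is preserved.
H, I, J → D is preserved.
H → J is preserved.
E → D is preserved.
E, G, I → D is preserved.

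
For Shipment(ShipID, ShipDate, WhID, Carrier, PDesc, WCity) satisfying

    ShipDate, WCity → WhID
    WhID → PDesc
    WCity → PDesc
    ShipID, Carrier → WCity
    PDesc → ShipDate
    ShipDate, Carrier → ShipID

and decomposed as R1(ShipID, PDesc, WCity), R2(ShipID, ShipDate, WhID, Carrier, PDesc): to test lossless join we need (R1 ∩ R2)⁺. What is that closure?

ShipID, ShipDate, PDesc

R1 ∩ R2 = {ShipID, PDesc}.
PDesc → ShipDate applies, adding ShipDate
Closure: {ShipID, ShipDate, PDesc}.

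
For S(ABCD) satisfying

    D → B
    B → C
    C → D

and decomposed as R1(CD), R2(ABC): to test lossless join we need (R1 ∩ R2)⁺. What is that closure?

R1 ∩ R2 = {C}.
C → D applies, adding D
D → B applies, adding B
Closure: {BCD}.

BCD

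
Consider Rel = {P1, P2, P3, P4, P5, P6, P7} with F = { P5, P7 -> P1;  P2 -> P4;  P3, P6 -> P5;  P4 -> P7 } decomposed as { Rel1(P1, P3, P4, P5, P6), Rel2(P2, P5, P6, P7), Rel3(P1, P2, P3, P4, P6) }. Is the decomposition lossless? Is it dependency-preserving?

lossless but not dependency-preserving

Lossless test (chase): Rows 2 and 3 agree on P2; apply P2→P4 and equate their P4 entries. Rows 1 and 3 agree on P3, P6; apply P3, P6→P5 and equate their P5 entries. Rows 1 and 2 agree on P4; apply P4→P7 and equate their P7 entries. Rows 1 and 3 agree on P4; apply P4→P7 and equate their P7 entries. Rows 1 and 2 agree on P5, P7; apply P5, P7→P1 and equate their P1 entries. Row 3 is now all distinguished symbols — the join is lossless.
Dependency preservation: the restricted closure of {P5, P7} across the fragments never reaches {P1}, so P5, P7 → P1 cannot be enforced without a join — not preserved.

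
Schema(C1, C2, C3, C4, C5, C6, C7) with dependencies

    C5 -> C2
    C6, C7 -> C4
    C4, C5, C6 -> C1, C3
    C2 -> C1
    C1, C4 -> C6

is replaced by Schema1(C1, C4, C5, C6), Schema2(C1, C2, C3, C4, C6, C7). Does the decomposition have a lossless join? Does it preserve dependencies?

Lossless test: (C1, C4, C6)⁺ = {C1, C4, C6}, which is a superkey of neither fragment — lossy.
Dependency preservation: the restricted closure of {C5} across the fragments never reaches {C2}, so C5 → C2 cannot be enforced without a join — not preserved.

lossy and not dependency-preserving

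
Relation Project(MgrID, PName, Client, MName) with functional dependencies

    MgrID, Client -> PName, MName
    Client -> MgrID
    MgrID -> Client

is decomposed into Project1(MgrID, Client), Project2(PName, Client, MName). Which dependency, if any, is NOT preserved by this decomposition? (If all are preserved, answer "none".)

MgrID, Client → PName, MName: restricted closure across fragments reaches PName, MName.
Client → MgrID lies within Project1.
MgrID → Client lies within Project1.
Every dependency is enforceable on the fragments, so the decomposition is dependency-preserving.

none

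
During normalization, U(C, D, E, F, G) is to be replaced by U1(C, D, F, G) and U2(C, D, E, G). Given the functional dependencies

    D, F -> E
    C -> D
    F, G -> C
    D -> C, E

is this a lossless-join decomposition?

Yes

Common attributes: U1 ∩ U2 = {C, D, G}.
Closure of {C, D, G}: D → C, E applies, adding E. So (C, D, G)⁺ = {C, D, E, G}.
This closure contains every attribute of U2, so U1 ∩ U2 → U2. The join is lossless.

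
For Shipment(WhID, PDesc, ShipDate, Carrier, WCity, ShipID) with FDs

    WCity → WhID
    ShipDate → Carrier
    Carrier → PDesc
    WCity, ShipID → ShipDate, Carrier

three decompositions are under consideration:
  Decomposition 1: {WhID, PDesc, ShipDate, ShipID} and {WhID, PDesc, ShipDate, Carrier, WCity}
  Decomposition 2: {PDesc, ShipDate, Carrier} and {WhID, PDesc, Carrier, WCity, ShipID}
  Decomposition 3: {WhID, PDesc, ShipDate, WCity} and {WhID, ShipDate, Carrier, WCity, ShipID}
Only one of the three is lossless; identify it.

Decomposition 3

Decomposition 1: common = {WhID, PDesc, ShipDate}, closure = {WhID, PDesc, ShipDate, Carrier} → lossy.
Decomposition 2: common = {PDesc, Carrier}, closure = {PDesc, Carrier} → lossy.
Decomposition 3: common = {WhID, ShipDate, WCity}, closure = {WhID, PDesc, ShipDate, Carrier, WCity} → lossless.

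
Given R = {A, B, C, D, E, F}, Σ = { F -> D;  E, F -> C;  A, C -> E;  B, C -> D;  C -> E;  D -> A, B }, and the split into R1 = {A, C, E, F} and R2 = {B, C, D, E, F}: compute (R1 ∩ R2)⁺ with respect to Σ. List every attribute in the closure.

A, B, C, D, E, F

R1 ∩ R2 = {C, E, F}.
F → D applies, adding D
D → A, B applies, adding A, B
Closure: {A, B, C, D, E, F}.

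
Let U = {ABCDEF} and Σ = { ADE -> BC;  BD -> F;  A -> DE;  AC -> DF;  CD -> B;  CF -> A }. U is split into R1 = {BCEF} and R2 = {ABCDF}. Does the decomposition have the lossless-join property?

Common attributes: R1 ∩ R2 = {BCF}.
Closure of {BCF}: CF → A applies, adding A; A → DE applies, adding DE. So (BCF)⁺ = {ABCDEF}.
This closure contains every attribute of R1, so R1 ∩ R2 → R1. The join is lossless.

Yes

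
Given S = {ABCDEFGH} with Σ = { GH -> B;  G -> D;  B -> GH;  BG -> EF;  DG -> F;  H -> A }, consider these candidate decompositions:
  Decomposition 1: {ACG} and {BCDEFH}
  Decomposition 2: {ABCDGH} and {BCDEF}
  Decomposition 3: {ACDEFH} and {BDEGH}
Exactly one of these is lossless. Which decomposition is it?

Decomposition 1: common = {C}, closure = {C} → lossy.
Decomposition 2: common = {BCD}, closure = {ABCDEFGH} → lossless.
Decomposition 3: common = {DEH}, closure = {ADEH} → lossy.

Decomposition 2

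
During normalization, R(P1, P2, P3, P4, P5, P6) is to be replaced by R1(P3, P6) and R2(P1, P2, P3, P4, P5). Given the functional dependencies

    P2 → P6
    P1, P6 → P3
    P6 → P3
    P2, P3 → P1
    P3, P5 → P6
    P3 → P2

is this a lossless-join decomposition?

Yes

Common attributes: R1 ∩ R2 = {P3}.
Closure of {P3}: P3 → P2 applies, adding P2; P2 → P6 applies, adding P6; P2, P3 → P1 applies, adding P1. So (P3)⁺ = {P1, P2, P3, P6}.
This closure contains every attribute of R1, so R1 ∩ R2 → R1. The join is lossless.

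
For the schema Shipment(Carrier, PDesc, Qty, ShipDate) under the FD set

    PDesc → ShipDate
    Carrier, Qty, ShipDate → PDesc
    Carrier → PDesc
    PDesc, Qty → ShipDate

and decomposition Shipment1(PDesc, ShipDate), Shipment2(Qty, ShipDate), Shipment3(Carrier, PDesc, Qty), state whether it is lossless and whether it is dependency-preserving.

lossless and dependency-preserving

Lossless test (chase): Rows 1 and 3 agree on PDesc; apply PDesc→ShipDate and equate their ShipDate entries. Row 3 is now all distinguished symbols — the join is lossless.
Dependency preservation: Carrier, Qty, ShipDate → PDesc; PDesc, Qty → ShipDate are not contained in any single fragment, but the restricted closure of each left-hand side across the fragments still reaches the right-hand side; the remaining FDs each lie inside some fragment. All dependencies are preserved.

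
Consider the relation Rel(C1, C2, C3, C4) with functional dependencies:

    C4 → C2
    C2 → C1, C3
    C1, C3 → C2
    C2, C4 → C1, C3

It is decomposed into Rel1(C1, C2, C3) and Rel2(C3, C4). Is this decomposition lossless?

Common attributes: Rel1 ∩ Rel2 = {C3}.
No dependency enlarges {C3}, so (C3)⁺ = {C3}.
The closure contains neither all of Rel1 = {C1, C2, C3} nor all of Rel2 = {C3, C4}, so the common attributes are not a superkey of either fragment. The join is lossy.

No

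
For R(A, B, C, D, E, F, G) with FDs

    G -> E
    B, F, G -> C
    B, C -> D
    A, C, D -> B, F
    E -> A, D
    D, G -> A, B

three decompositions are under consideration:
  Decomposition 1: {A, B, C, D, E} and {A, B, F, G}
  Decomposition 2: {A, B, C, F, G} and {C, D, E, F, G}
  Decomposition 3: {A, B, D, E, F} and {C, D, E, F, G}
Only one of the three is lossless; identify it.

Decomposition 2

Decomposition 1: common = {A, B}, closure = {A, B} → lossy.
Decomposition 2: common = {C, F, G}, closure = {A, B, C, D, E, F, G} → lossless.
Decomposition 3: common = {D, E, F}, closure = {A, D, E, F} → lossy.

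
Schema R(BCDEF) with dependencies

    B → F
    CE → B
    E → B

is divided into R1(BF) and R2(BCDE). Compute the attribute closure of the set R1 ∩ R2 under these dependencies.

R1 ∩ R2 = {B}.
B → F applies, adding F
Closure: {BF}.

BF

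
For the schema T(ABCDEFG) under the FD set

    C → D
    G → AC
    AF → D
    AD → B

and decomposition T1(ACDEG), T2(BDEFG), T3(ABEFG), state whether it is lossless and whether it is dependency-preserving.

Lossless test (chase): Rows 1 and 2 agree on G; apply G→AC and equate their AC entries. Rows 1 and 3 agree on G; apply G→AC and equate their AC entries. Rows 2 and 3 agree on AF; apply AF→D and equate their D entries. Rows 1 and 2 agree on AD; apply AD→B and equate their B entries. Row 2 is now all distinguished symbols — the join is lossless.
Dependency preservation: the restricted closure of {AF} across the fragments never reaches {D}, so AF → D cannot be enforced without a join — not preserved.

lossless but not dependency-preserving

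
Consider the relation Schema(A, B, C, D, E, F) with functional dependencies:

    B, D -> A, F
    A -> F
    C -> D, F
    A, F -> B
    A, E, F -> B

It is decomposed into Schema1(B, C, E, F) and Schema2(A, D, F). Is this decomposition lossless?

Common attributes: Schema1 ∩ Schema2 = {F}.
No dependency enlarges {F}, so (F)⁺ = {F}.
The closure contains neither all of Schema1 = {B, C, E, F} nor all of Schema2 = {A, D, F}, so the common attributes are not a superkey of either fragment. The join is lossy.

No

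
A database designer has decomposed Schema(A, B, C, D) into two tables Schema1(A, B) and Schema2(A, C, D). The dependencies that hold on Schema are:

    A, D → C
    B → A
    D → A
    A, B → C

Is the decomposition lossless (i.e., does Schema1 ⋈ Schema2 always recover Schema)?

No

Common attributes: Schema1 ∩ Schema2 = {A}.
No dependency enlarges {A}, so (A)⁺ = {A}.
The closure contains neither all of Schema1 = {A, B} nor all of Schema2 = {A, C, D}, so the common attributes are not a superkey of either fragment. The join is lossy.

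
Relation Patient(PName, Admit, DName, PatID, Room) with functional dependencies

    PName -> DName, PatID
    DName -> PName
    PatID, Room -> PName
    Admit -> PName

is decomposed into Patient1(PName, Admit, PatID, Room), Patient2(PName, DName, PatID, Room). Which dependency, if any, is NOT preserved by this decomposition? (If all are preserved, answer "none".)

PName → DName, PatID lies within Patient2.
DName → PName lies within Patient2.
PatID, Room → PName lies within Patient1.
Admit → PName lies within Patient1.
Every dependency is enforceable on the fragments, so the decomposition is dependency-preserving.

none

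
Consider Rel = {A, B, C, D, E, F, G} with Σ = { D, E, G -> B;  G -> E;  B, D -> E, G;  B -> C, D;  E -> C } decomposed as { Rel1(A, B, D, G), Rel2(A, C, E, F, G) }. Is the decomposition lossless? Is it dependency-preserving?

Lossless test: (A, G)⁺ = {A, C, E, G}, which is a superkey of neither fragment — lossy.
Dependency preservation: D, E, G → B; B, D → E, G; B → C, D are not contained in any single fragment, but the restricted closure of each left-hand side across the fragments still reaches the right-hand side; the remaining FDs each lie inside some fragment. All dependencies are preserved.

lossy but dependency-preserving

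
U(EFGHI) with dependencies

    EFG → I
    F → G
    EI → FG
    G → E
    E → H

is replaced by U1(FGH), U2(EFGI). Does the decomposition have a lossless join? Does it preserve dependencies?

Lossless test: (FG)⁺ = {EFGHI}, which contains all of one fragment — lossless.
Dependency preservation: the restricted closure of {E} across the fragments never reaches {H}, so E → H cannot be enforced without a join — not preserved.

lossless but not dependency-preserving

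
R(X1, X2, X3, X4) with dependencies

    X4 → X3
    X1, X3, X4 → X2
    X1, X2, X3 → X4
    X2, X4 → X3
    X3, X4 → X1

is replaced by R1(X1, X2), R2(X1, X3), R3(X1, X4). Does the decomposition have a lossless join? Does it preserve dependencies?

Lossless test (chase): applying each FD to every pair of rows produces no changes in the tableau, so no row becomes fully distinguished — the join is lossy.
Dependency preservation: the restricted closure of {X4} across the fragments never reaches {X3}, so X4 → X3 cannot be enforced without a join — not preserved.

lossy and not dependency-preserving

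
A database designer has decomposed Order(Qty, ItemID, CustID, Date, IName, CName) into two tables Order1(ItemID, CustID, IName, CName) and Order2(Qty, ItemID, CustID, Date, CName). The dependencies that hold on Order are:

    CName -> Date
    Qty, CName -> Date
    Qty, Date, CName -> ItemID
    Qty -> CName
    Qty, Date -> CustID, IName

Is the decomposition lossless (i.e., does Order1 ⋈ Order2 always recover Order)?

Common attributes: Order1 ∩ Order2 = {ItemID, CustID, CName}.
Closure of {ItemID, CustID, CName}: CName → Date applies, adding Date. So (ItemID, CustID, CName)⁺ = {ItemID, CustID, Date, CName}.
The closure contains neither all of Order1 = {ItemID, CustID, IName, CName} nor all of Order2 = {Qty, ItemID, CustID, Date, CName}, so the common attributes are not a superkey of either fragment. The join is lossy.

No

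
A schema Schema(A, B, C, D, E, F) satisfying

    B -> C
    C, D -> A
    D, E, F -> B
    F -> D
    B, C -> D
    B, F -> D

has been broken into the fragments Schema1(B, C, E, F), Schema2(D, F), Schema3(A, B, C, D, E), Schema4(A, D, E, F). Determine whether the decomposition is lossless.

Yes

Chase test. Columns are A, B, C, D, E, F; row i has aⱼ where attribute j ∈ Schemai, else bᵢⱼ.
Initial tableau (one row per fragment):
  row 1: b11 a2 a3 b14 a5 a6
  row 2: b21 b22 b23 a4 b25 a6
  row 3: a1 a2 a3 a4 a5 b36
  row 4: a1 b42 b43 a4 a5 a6
Rows 1 and 2 agree on F; apply F→D and equate their D entries.
Rows 1 and 3 agree on C, D; apply C, D→A and equate their A entries.
Rows 1 and 4 agree on D, E, F; apply D, E, F→B and equate their B entries.
Rows 1 and 4 agree on B; apply B→C and equate their C entries.
Row 1 is now all distinguished symbols — the join is lossless.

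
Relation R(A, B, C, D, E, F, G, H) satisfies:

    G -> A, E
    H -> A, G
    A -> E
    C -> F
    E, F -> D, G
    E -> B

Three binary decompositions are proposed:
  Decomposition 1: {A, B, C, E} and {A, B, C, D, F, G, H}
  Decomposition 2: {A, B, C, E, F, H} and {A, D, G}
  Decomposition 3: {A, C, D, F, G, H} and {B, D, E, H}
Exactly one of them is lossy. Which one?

Decomposition 2

Decomposition 1: common = {A, B, C}, closure = {A, B, C, D, E, F, G} → lossless.
Decomposition 2: common = {A}, closure = {A, B, E} → lossy.
Decomposition 3: common = {D, H}, closure = {A, B, D, E, G, H} → lossless.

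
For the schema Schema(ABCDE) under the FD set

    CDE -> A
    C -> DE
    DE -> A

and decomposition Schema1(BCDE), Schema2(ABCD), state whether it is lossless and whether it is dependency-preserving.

Lossless test: (BCD)⁺ = {ABCDE}, which contains all of one fragment — lossless.
Dependency preservation: the restricted closure of {DE} across the fragments never reaches {A}, so DE → A cannot be enforced without a join — not preserved.

lossless but not dependency-preserving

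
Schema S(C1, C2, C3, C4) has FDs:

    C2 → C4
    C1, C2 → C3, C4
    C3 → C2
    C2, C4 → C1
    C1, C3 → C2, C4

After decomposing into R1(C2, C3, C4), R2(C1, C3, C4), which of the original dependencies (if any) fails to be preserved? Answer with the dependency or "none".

none

C2 → C4 lies within R1.
C1, C2 → C3, C4: restricted closure across fragments reaches C3, C4.
C3 → C2 lies within R1.
C2, C4 → C1: restricted closure across fragments reaches C1.
C1, C3 → C2, C4: restricted closure across fragments reaches C2, C4.
Every dependency is enforceable on the fragments, so the decomposition is dependency-preserving.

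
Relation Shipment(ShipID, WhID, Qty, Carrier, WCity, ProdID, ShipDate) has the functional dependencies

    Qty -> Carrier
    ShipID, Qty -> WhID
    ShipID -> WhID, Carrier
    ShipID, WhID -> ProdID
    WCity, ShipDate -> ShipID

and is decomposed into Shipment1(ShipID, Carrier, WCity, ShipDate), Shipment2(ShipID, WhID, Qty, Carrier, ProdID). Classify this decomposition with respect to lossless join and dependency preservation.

lossy but dependency-preserving

Lossless test: (ShipID, Carrier)⁺ = {ShipID, WhID, Carrier, ProdID}, which is a superkey of neither fragment — lossy.
Dependency preservation: every FD's attributes lie within a single fragment, so each can be enforced locally — preserved.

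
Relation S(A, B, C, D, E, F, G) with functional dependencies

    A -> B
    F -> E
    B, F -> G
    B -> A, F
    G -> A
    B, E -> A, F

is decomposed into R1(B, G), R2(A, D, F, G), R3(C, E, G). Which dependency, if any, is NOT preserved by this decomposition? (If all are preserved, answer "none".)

Check F → E: no single fragment contains all of {E, F}, and the restricted closure of {F} across the fragments never reaches {E}.
A → B is preserved.
B, F → G is preserved.
B → A, F is preserved.
G → A is preserved.
B, E → A, F is preserved.

F -> E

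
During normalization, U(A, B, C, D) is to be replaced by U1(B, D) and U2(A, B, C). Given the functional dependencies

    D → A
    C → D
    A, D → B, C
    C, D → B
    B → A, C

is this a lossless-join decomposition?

Common attributes: U1 ∩ U2 = {B}.
Closure of {B}: B → A, C applies, adding A, C; C → D applies, adding D. So (B)⁺ = {A, B, C, D}.
This closure contains every attribute of U1, so U1 ∩ U2 → U1. The join is lossless.

Yes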